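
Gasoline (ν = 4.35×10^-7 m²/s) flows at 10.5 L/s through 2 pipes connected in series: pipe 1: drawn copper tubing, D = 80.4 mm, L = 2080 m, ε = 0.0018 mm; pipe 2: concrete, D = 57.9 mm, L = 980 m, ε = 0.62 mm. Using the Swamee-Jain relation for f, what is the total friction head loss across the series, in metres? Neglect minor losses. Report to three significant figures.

Pipe 1: V = 2.068 m/s, Re = 3.82×10^5, ε/D = 2.24×10^-5, f = 0.01404, h_1 = f(L/D)V²/2g = 79.20 m
Pipe 2: V = 3.988 m/s, Re = 5.31×10^5, ε/D = 0.0107, f = 0.03898, h_2 = f(L/D)V²/2g = 534.8 m
Series → Q common, losses add: H = Σh = 614.0 m

H ≈ 614 m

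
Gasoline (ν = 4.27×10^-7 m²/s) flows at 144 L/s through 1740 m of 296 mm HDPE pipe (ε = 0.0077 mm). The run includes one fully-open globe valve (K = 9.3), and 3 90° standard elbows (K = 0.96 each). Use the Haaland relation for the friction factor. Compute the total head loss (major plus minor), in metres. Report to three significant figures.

H_L ≈ 17.8 m

V = 4Q/(πD²) = 2.093 m/s; V²/2g = 0.2232 m
Re = 1.45×10^6, ε/D = 2.60×10^-5 → f = 0.01152 (Haaland)
Major: h_f = f(L/D)·V²/2g = 0.01152·5878·0.2232 = 15.11 m
Minor: ΣK = 12.2; h_m = ΣK·V²/2g = 2.718 m
Total H_L = 15.11 + 2.718 = 17.83 m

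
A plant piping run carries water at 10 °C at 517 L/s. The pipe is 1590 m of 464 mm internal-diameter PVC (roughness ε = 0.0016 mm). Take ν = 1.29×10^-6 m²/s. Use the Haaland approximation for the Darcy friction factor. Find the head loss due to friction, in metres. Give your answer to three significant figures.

V = 4Q/(πD²) = 4·0.517/(π·0.464²) = 3.057 m/s
Re = VD/ν = 3.057·0.464/1.29×10^-6 = 1.10×10^6 → turbulent
ε/D = 0.0016/464 = 3.45×10^-6
Haaland: f = 0.01146
h_f = f(L/D)V²/(2g) = 0.01146·(1590/0.464)·3.057²/(2·9.81) = 18.72 m

h_f ≈ 18.7 m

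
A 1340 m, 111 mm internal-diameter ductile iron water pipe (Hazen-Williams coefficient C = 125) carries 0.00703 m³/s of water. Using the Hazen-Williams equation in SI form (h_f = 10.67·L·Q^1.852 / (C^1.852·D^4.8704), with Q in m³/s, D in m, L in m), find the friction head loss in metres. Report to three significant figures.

h_f ≈ 8.59 m

h_f = 10.67·1340·0.00703^1.852 / (125^1.852·0.111^4.8704) = 8.590 m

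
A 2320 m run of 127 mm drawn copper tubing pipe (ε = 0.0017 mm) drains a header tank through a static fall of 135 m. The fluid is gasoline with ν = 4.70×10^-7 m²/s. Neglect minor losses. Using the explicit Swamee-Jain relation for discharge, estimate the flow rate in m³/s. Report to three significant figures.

Swamee-Jain (Type II): Q = -0.965·√(gD⁵h_f/L)·ln[ε/(3.7D) + √(3.17ν²L/(gD³h_f))]
√(gD⁵h_f/L) = √(9.81·0.127⁵·135/2320) = 0.004343
ε/(3.7D) = 3.62×10^-6; √(3.17ν²L/(gD³h_f)) = 2.45×10^-5
Q = -0.965·0.004343·ln(2.809×10^-5) = 0.04392 m³/s
Check: V = 3.47 m/s, Re = 9.37×10^5, f = 0.01205, h_f = 135 m ≈ 135 m ✓

Q ≈ 0.0439 m³/s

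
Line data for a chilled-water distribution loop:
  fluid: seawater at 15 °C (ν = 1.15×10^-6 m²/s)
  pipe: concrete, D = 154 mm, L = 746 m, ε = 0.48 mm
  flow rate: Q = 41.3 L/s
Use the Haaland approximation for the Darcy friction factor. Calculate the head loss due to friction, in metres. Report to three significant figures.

V = 4Q/(πD²) = 4·0.0413/(π·0.154²) = 2.217 m/s
Re = VD/ν = 2.217·0.154/1.15×10^-6 = 2.97×10^5 → turbulent
ε/D = 0.48/154 = 0.00312
Haaland: f = 0.02690
h_f = f(L/D)V²/(2g) = 0.02690·(746/0.154)·2.217²/(2·9.81) = 32.65 m

h_f ≈ 32.7 m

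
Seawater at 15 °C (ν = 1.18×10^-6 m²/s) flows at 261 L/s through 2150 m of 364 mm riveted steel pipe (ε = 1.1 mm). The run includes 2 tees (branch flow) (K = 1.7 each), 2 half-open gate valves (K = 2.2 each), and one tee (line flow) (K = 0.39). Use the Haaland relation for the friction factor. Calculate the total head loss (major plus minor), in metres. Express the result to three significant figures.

H_L ≈ 52.7 m

V = 4Q/(πD²) = 2.508 m/s; V²/2g = 0.3206 m
Re = 7.74×10^5, ε/D = 0.00302 → f = 0.02643 (Haaland)
Major: h_f = f(L/D)·V²/2g = 0.02643·5907·0.3206 = 50.05 m
Minor: ΣK = 8.19; h_m = ΣK·V²/2g = 2.626 m
Total H_L = 50.05 + 2.626 = 52.68 m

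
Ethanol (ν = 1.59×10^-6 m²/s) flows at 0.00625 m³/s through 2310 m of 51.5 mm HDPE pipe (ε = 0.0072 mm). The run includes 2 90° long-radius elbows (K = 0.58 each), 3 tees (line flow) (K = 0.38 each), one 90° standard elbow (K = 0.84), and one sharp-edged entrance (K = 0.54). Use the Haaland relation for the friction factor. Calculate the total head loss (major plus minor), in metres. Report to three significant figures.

H_L ≈ 383 m

V = 4Q/(πD²) = 3.000 m/s; V²/2g = 0.4588 m
Re = 9.72×10^4, ε/D = 1.40×10^-4 → f = 0.01855 (Haaland)
Major: h_f = f(L/D)·V²/2g = 0.01855·44854·0.4588 = 381.7 m
Minor: ΣK = 3.68; h_m = ΣK·V²/2g = 1.688 m
Total H_L = 381.7 + 1.688 = 383.4 m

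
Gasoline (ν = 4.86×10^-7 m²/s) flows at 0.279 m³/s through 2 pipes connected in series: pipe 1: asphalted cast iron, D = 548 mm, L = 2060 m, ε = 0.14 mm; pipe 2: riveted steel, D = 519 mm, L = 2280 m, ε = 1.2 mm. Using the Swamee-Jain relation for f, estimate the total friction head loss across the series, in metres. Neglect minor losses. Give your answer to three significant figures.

Pipe 1: V = 1.183 m/s, Re = 1.33×10^6, ε/D = 2.55×10^-4, f = 0.01515, h_1 = f(L/D)V²/2g = 4.062 m
Pipe 2: V = 1.319 m/s, Re = 1.41×10^6, ε/D = 0.00231, f = 0.02453, h_2 = f(L/D)V²/2g = 9.551 m
Series → Q common, losses add: H = Σh = 13.61 m

H ≈ 13.6 m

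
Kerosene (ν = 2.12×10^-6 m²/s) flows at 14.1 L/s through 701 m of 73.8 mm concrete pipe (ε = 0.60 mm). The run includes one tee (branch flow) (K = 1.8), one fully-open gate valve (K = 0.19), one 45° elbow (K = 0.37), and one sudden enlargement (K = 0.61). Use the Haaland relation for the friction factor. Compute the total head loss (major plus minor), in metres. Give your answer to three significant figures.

H_L ≈ 191 m

V = 4Q/(πD²) = 3.296 m/s; V²/2g = 0.5538 m
Re = 1.15×10^5, ε/D = 0.00813 → f = 0.03601 (Haaland)
Major: h_f = f(L/D)·V²/2g = 0.03601·9499·0.5538 = 189.4 m
Minor: ΣK = 2.97; h_m = ΣK·V²/2g = 1.645 m
Total H_L = 189.4 + 1.645 = 191.0 m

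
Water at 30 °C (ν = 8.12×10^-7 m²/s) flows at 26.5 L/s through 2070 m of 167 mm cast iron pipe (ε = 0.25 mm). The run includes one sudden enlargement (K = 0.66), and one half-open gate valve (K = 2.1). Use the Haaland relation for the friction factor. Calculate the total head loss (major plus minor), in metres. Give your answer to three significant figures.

V = 4Q/(πD²) = 1.210 m/s; V²/2g = 0.07460 m
Re = 2.49×10^5, ε/D = 0.00150 → f = 0.02253 (Haaland)
Major: h_f = f(L/D)·V²/2g = 0.02253·12395·0.07460 = 20.84 m
Minor: ΣK = 2.76; h_m = ΣK·V²/2g = 0.2059 m
Total H_L = 20.84 + 0.2059 = 21.04 m

H_L ≈ 21.0 m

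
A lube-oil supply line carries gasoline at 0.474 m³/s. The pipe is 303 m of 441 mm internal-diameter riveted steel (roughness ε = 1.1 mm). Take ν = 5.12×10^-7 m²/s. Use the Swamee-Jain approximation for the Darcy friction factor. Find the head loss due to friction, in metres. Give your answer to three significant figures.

h_f ≈ 8.42 m

V = 4Q/(πD²) = 4·0.474/(π·0.441²) = 3.103 m/s
Re = VD/ν = 3.103·0.441/5.12×10^-7 = 2.67×10^6 → turbulent
ε/D = 1.1/441 = 0.00249
Swamee-Jain: f = 0.02495
h_f = f(L/D)V²/(2g) = 0.02495·(303/0.441)·3.103²/(2·9.81) = 8.415 m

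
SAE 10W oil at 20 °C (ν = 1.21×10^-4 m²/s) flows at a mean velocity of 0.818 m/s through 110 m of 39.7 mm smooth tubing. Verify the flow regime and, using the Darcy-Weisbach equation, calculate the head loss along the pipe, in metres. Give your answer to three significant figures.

Re = VD/ν = 0.818·0.03970/1.21×10^-4 = 268 → laminar (Re < 2300)
f = 64/Re = 0.2385
h_f = f(L/D)V²/(2g) = 0.2385·(110/0.03970)·0.818²/(2·9.81) = 22.53 m

h_f ≈ 22.5 m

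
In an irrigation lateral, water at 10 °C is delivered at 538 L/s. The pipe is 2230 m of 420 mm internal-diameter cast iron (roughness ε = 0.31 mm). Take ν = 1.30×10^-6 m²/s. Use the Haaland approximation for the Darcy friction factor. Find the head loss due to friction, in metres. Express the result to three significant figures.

h_f ≈ 75.8 m

V = 4Q/(πD²) = 4·0.538/(π·0.420²) = 3.883 m/s
Re = VD/ν = 3.883·0.420/1.30×10^-6 = 1.25×10^6 → turbulent
ε/D = 0.31/420 = 7.38×10^-4
Haaland: f = 0.01856
h_f = f(L/D)V²/(2g) = 0.01856·(2230/0.420)·3.883²/(2·9.81) = 75.75 m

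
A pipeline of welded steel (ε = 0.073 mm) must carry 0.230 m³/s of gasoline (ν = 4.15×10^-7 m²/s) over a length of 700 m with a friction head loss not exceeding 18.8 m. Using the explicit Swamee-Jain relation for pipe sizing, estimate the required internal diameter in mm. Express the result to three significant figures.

D ≈ 304 mm

Swamee-Jain (Type III): D = 0.66·[ε^1.25·(LQ²/(gh_f))^4.75 + ν·Q^9.4·(L/(gh_f))^5.2]^0.04
LQ²/(gh_f) = 0.2008; L/(gh_f) = 3.796
Term 1 = ε^1.25·(…)^4.75 = 3.29×10^-9; Term 2 = ν·Q^9.4·(…)^5.2 = 4.27×10^-10
D = 0.66·(3.29×10^-9 + 4.27×10^-10)^0.04 = 0.3036 m = 304 mm
Check: V = 3.18 m/s, Re = 2.32×10^6, f = 0.01472, h_f = 17.5 m ≈ 18.8 m ✓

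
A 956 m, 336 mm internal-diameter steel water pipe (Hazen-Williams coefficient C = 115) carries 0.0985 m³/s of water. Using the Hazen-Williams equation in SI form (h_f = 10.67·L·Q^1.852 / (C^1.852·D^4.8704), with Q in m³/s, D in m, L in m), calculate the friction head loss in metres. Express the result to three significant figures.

h_f ≈ 4.31 m

h_f = 10.67·956·0.0985^1.852 / (115^1.852·0.336^4.8704) = 4.315 m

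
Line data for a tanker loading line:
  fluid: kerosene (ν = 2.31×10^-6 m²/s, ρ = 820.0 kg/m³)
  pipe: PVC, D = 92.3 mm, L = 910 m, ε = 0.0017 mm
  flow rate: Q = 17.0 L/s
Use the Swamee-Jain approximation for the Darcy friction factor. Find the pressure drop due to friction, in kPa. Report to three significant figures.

Δp ≈ 468 kPa

V = 4Q/(πD²) = 4·0.0170/(π·0.0923²) = 2.541 m/s
Re = VD/ν = 2.541·0.0923/2.31×10^-6 = 1.02×10^5 → turbulent
ε/D = 0.0017/92.3 = 1.84×10^-5
Swamee-Jain: f = 0.01792
h_f = f(L/D)V²/(2g) = 0.01792·(910/0.0923)·2.541²/(2·9.81) = 58.13 m
Δp = ρg·h_f = 820.0·9.81·58.13 = 467.6 kPa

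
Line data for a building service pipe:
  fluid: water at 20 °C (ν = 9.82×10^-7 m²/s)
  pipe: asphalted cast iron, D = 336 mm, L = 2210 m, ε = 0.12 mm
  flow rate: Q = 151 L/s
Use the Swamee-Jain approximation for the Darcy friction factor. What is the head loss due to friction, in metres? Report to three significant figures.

h_f ≈ 16.2 m

V = 4Q/(πD²) = 4·0.151/(π·0.336²) = 1.703 m/s
Re = VD/ν = 1.703·0.336/9.82×10^-7 = 5.83×10^5 → turbulent
ε/D = 0.12/336 = 3.57×10^-4
Swamee-Jain: f = 0.01666
h_f = f(L/D)V²/(2g) = 0.01666·(2210/0.336)·1.703²/(2·9.81) = 16.20 m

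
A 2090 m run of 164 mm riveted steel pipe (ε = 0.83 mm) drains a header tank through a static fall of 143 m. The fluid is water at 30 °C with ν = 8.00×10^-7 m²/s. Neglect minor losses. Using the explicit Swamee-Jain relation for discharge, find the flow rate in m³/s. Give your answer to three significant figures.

Swamee-Jain (Type II): Q = -0.965·√(gD⁵h_f/L)·ln[ε/(3.7D) + √(3.17ν²L/(gD³h_f))]
√(gD⁵h_f/L) = √(9.81·0.164⁵·143/2090) = 0.008924
ε/(3.7D) = 0.00137; √(3.17ν²L/(gD³h_f)) = 2.62×10^-5
Q = -0.965·0.008924·ln(0.001394) = 0.05662 m³/s
Check: V = 2.68 m/s, Re = 5.50×10^5, f = 0.03074, h_f = 143 m ≈ 143 m ✓

Q ≈ 0.0566 m³/s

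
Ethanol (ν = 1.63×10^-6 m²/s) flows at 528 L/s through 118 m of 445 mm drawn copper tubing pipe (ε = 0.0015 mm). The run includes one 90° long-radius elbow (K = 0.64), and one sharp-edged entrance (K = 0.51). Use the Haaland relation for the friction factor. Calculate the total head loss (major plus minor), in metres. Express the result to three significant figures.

V = 4Q/(πD²) = 3.395 m/s; V²/2g = 0.5874 m
Re = 9.27×10^5, ε/D = 3.37×10^-6 → f = 0.01179 (Haaland)
Major: h_f = f(L/D)·V²/2g = 0.01179·265.2·0.5874 = 1.836 m
Minor: ΣK = 1.15; h_m = ΣK·V²/2g = 0.6755 m
Total H_L = 1.836 + 0.6755 = 2.512 m

H_L ≈ 2.51 m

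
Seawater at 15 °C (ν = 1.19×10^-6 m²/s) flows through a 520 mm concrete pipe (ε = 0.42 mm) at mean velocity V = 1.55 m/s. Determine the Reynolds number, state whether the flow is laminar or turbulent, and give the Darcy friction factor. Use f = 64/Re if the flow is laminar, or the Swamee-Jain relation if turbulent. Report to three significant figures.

Re = VD/ν = 1.550·0.520/1.19×10^-6 = 6.77×10^5
Re > 4000 → turbulent; ε/D = 8.08×10^-4
Swamee-Jain: f = 0.01928

Re ≈ 6.77×10^5; turbulent; f ≈ 0.0193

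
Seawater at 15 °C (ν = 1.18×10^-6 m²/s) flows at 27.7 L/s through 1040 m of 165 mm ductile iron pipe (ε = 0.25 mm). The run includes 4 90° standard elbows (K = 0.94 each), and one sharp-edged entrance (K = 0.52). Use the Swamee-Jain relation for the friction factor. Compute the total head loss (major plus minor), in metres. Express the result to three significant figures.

V = 4Q/(πD²) = 1.295 m/s; V²/2g = 0.08554 m
Re = 1.81×10^5, ε/D = 0.00152 → f = 0.02313 (Swamee-Jain)
Major: h_f = f(L/D)·V²/2g = 0.02313·6303·0.08554 = 12.47 m
Minor: ΣK = 4.28; h_m = ΣK·V²/2g = 0.3661 m
Total H_L = 12.47 + 0.3661 = 12.84 m

H_L ≈ 12.8 m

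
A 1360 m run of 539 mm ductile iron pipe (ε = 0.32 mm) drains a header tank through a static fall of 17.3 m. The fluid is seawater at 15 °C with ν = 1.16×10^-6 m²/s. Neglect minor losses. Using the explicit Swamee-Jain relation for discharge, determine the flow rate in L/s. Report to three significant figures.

Swamee-Jain (Type II): Q = -0.965·√(gD⁵h_f/L)·ln[ε/(3.7D) + √(3.17ν²L/(gD³h_f))]
√(gD⁵h_f/L) = √(9.81·0.539⁵·17.3/1360) = 0.07535
ε/(3.7D) = 1.60×10^-4; √(3.17ν²L/(gD³h_f)) = 1.48×10^-5
Q = -0.965·0.07535·ln(1.752×10^-4) = 0.6289 m³/s
Check: V = 2.76 m/s, Re = 1.28×10^6, f = 0.01780, h_f = 17.4 m ≈ 17.3 m ✓

Q ≈ 629 L/s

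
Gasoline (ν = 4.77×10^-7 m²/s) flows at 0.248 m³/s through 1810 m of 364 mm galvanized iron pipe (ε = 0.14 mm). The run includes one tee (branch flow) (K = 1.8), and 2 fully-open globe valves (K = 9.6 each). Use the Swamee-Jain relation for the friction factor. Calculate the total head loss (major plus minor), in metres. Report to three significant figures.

H_L ≈ 29.4 m

V = 4Q/(πD²) = 2.383 m/s; V²/2g = 0.2895 m
Re = 1.82×10^6, ε/D = 3.85×10^-4 → f = 0.01618 (Swamee-Jain)
Major: h_f = f(L/D)·V²/2g = 0.01618·4973·0.2895 = 23.29 m
Minor: ΣK = 21.0; h_m = ΣK·V²/2g = 6.079 m
Total H_L = 23.29 + 6.079 = 29.37 m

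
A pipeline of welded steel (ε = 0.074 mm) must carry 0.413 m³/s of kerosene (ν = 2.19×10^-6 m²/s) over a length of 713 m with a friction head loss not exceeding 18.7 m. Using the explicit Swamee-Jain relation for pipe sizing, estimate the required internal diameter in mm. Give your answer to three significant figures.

Swamee-Jain (Type III): D = 0.66·[ε^1.25·(LQ²/(gh_f))^4.75 + ν·Q^9.4·(L/(gh_f))^5.2]^0.04
LQ²/(gh_f) = 0.6629; L/(gh_f) = 3.887
Term 1 = ε^1.25·(…)^4.75 = 9.74×10^-7; Term 2 = ν·Q^9.4·(…)^5.2 = 6.25×10^-7
D = 0.66·(9.74×10^-7 + 6.25×10^-7)^0.04 = 0.3870 m = 387 mm
Check: V = 3.51 m/s, Re = 6.20×10^5, f = 0.01516, h_f = 17.5 m ≈ 18.7 m ✓

D ≈ 387 mm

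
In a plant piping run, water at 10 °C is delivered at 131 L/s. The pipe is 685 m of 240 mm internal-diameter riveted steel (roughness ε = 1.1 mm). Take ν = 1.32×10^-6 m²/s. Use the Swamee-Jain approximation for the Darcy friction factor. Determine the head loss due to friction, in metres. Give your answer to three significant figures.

h_f ≈ 36.4 m

V = 4Q/(πD²) = 4·0.131/(π·0.240²) = 2.896 m/s
Re = VD/ν = 2.896·0.240/1.32×10^-6 = 5.26×10^5 → turbulent
ε/D = 1.1/240 = 0.00458
Swamee-Jain: f = 0.02987
h_f = f(L/D)V²/(2g) = 0.02987·(685/0.240)·2.896²/(2·9.81) = 36.44 m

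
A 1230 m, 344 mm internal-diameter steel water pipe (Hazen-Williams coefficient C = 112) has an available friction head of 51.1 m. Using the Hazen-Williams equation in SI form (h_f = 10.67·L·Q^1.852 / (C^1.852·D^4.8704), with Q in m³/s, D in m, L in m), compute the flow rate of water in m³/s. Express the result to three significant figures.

Q ≈ 0.338 m³/s

Rearranging: Q = [h_f·C^1.852·D^4.8704 / (10.67·L)]^(1/1.852)
Q = [51.1·112^1.852·0.344^4.8704 / (10.67·1230)]^0.540 = 0.3383 m³/s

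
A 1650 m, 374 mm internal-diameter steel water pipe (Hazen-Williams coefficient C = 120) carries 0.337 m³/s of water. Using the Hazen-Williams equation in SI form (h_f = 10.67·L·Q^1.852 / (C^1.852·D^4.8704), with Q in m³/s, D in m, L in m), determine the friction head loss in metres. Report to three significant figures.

h_f = 10.67·1650·0.337^1.852 / (120^1.852·0.374^4.8704) = 39.85 m

h_f ≈ 39.9 m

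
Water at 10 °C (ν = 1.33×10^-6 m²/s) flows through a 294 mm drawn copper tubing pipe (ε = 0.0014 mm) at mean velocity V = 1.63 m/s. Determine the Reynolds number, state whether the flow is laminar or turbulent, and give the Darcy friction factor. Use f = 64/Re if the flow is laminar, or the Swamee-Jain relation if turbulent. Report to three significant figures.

Re ≈ 3.60×10^5; turbulent; f ≈ 0.0140

Re = VD/ν = 1.630·0.294/1.33×10^-6 = 3.60×10^5
Re > 4000 → turbulent; ε/D = 4.76×10^-6
Swamee-Jain: f = 0.01396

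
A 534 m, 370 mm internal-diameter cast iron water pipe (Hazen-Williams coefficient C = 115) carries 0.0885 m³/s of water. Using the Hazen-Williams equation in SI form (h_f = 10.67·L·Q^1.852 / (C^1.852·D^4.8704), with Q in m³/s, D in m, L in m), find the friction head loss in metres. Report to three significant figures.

h_f = 10.67·534·0.0885^1.852 / (115^1.852·0.370^4.8704) = 1.236 m

h_f ≈ 1.24 m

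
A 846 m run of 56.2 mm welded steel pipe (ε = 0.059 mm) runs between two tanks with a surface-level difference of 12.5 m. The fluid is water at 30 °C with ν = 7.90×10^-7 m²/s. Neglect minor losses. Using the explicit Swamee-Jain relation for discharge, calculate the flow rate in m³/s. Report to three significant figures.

Swamee-Jain (Type II): Q = -0.965·√(gD⁵h_f/L)·ln[ε/(3.7D) + √(3.17ν²L/(gD³h_f))]
√(gD⁵h_f/L) = √(9.81·0.0562⁵·12.5/846) = 2.851×10^-4
ε/(3.7D) = 2.84×10^-4; √(3.17ν²L/(gD³h_f)) = 2.77×10^-4
Q = -0.965·2.851×10^-4·ln(5.610×10^-4) = 0.002059 m³/s
Check: V = 0.830 m/s, Re = 5.91×10^4, f = 0.02381, h_f = 12.6 m ≈ 12.5 m ✓

Q ≈ 0.00206 m³/s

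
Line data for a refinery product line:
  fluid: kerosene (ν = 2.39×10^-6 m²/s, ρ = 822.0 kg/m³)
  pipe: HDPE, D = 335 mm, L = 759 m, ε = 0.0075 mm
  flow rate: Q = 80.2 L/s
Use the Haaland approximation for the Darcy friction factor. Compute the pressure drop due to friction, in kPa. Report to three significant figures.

Δp ≈ 13.1 kPa

V = 4Q/(πD²) = 4·0.0802/(π·0.335²) = 0.9099 m/s
Re = VD/ν = 0.9099·0.335/2.39×10^-6 = 1.28×10^5 → turbulent
ε/D = 0.0075/335 = 2.24×10^-5
Haaland: f = 0.01706
h_f = f(L/D)V²/(2g) = 0.01706·(759/0.335)·0.9099²/(2·9.81) = 1.631 m
Δp = ρg·h_f = 822.0·9.81·1.631 = 13.15 kPa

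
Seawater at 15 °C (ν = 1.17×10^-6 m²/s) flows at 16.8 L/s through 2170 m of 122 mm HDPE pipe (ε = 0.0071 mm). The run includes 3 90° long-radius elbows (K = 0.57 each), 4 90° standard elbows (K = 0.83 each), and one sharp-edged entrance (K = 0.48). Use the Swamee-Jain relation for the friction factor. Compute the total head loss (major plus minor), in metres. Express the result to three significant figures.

V = 4Q/(πD²) = 1.437 m/s; V²/2g = 0.1053 m
Re = 1.50×10^5, ε/D = 5.82×10^-5 → f = 0.01688 (Swamee-Jain)
Major: h_f = f(L/D)·V²/2g = 0.01688·17787·0.1053 = 31.61 m
Minor: ΣK = 5.51; h_m = ΣK·V²/2g = 0.5800 m
Total H_L = 31.61 + 0.5800 = 32.19 m

H_L ≈ 32.2 m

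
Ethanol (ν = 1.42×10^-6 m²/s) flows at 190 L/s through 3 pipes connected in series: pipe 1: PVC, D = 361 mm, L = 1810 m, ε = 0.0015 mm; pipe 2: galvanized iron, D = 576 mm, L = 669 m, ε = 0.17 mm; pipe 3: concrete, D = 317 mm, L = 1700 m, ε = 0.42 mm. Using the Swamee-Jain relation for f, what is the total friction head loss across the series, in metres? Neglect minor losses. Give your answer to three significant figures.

Pipe 1: V = 1.856 m/s, Re = 4.72×10^5, ε/D = 4.16×10^-6, f = 0.01329, h_1 = f(L/D)V²/2g = 11.70 m
Pipe 2: V = 0.7292 m/s, Re = 2.96×10^5, ε/D = 2.95×10^-4, f = 0.01705, h_2 = f(L/D)V²/2g = 0.5366 m
Pipe 3: V = 2.407 m/s, Re = 5.37×10^5, ε/D = 0.00132, f = 0.02163, h_3 = f(L/D)V²/2g = 34.26 m
Series → Q common, losses add: H = Σh = 46.50 m

H ≈ 46.5 m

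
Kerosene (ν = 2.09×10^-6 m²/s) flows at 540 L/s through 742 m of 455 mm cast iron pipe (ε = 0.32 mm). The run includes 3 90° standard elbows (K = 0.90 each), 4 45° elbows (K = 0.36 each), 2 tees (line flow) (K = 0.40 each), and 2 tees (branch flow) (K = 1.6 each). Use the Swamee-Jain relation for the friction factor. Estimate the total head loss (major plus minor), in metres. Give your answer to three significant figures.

H_L ≈ 21.7 m

V = 4Q/(πD²) = 3.321 m/s; V²/2g = 0.5622 m
Re = 7.23×10^5, ε/D = 7.03×10^-4 → f = 0.01870 (Swamee-Jain)
Major: h_f = f(L/D)·V²/2g = 0.01870·1631·0.5622 = 17.14 m
Minor: ΣK = 8.14; h_m = ΣK·V²/2g = 4.576 m
Total H_L = 17.14 + 4.576 = 21.72 m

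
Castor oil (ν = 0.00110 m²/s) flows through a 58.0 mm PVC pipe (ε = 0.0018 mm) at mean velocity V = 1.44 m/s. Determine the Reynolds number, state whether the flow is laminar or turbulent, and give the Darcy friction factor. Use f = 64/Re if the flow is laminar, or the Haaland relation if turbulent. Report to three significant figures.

Re = VD/ν = 1.440·0.0580/0.00110 = 75.9
Re < 2300 → laminar → f = 64/Re = 0.8429

Re ≈ 75.9; laminar; f = 64/Re ≈ 0.843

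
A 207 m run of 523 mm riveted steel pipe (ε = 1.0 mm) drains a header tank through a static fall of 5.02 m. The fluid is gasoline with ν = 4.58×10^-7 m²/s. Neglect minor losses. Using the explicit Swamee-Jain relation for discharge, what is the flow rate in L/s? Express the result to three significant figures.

Swamee-Jain (Type II): Q = -0.965·√(gD⁵h_f/L)·ln[ε/(3.7D) + √(3.17ν²L/(gD³h_f))]
√(gD⁵h_f/L) = √(9.81·0.523⁵·5.02/207) = 0.09648
ε/(3.7D) = 5.17×10^-4; √(3.17ν²L/(gD³h_f)) = 4.42×10^-6
Q = -0.965·0.09648·ln(5.212×10^-4) = 0.7038 m³/s
Check: V = 3.28 m/s, Re = 3.74×10^6, f = 0.02323, h_f = 5.03 m ≈ 5.02 m ✓

Q ≈ 704 L/s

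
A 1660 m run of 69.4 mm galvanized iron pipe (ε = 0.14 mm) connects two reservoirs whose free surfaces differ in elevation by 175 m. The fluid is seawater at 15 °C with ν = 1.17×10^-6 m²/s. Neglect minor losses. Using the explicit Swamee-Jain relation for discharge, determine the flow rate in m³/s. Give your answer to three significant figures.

Swamee-Jain (Type II): Q = -0.965·√(gD⁵h_f/L)·ln[ε/(3.7D) + √(3.17ν²L/(gD³h_f))]
√(gD⁵h_f/L) = √(9.81·0.0694⁵·175/1660) = 0.001290
ε/(3.7D) = 5.45×10^-4; √(3.17ν²L/(gD³h_f)) = 1.12×10^-4
Q = -0.965·0.001290·ln(6.573×10^-4) = 0.009124 m³/s
Check: V = 2.41 m/s, Re = 1.43×10^5, f = 0.02488, h_f = 176 m ≈ 175 m ✓

Q ≈ 0.00912 m³/s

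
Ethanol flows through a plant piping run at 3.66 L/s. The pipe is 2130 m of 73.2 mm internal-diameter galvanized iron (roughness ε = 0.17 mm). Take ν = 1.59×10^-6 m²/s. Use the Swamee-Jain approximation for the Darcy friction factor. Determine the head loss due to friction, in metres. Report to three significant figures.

V = 4Q/(πD²) = 4·0.00366/(π·0.0732²) = 0.8697 m/s
Re = VD/ν = 0.8697·0.0732/1.59×10^-6 = 4.00×10^4 → turbulent
ε/D = 0.17/73.2 = 0.00232
Swamee-Jain: f = 0.02811
h_f = f(L/D)V²/(2g) = 0.02811·(2130/0.0732)·0.8697²/(2·9.81) = 31.53 m

h_f ≈ 31.5 m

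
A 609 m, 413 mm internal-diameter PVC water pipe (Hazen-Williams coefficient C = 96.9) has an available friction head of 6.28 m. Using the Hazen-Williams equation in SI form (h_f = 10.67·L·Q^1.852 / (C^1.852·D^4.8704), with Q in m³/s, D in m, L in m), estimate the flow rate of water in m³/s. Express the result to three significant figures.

Rearranging: Q = [h_f·C^1.852·D^4.8704 / (10.67·L)]^(1/1.852)
Q = [6.28·96.9^1.852·0.413^4.8704 / (10.67·609)]^0.540 = 0.2231 m³/s

Q ≈ 0.223 m³/s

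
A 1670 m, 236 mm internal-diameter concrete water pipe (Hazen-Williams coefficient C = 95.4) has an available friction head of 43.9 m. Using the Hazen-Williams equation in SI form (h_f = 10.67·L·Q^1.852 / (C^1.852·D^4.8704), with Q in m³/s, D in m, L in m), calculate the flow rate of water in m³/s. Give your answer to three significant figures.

Rearranging: Q = [h_f·C^1.852·D^4.8704 / (10.67·L)]^(1/1.852)
Q = [43.9·95.4^1.852·0.236^4.8704 / (10.67·1670)]^0.540 = 0.08356 m³/s

Q ≈ 0.0836 m³/s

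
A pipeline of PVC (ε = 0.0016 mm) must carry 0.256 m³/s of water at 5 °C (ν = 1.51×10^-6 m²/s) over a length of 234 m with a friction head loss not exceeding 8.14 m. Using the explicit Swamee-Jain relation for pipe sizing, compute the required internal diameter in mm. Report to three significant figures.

D ≈ 290 mm

Swamee-Jain (Type III): D = 0.66·[ε^1.25·(LQ²/(gh_f))^4.75 + ν·Q^9.4·(L/(gh_f))^5.2]^0.04
LQ²/(gh_f) = 0.1920; L/(gh_f) = 2.930
Term 1 = ε^1.25·(…)^4.75 = 2.25×10^-11; Term 2 = ν·Q^9.4·(…)^5.2 = 1.11×10^-9
D = 0.66·(2.25×10^-11 + 1.11×10^-9)^0.04 = 0.2895 m = 290 mm
Check: V = 3.89 m/s, Re = 7.46×10^5, f = 0.01232, h_f = 7.67 m ≈ 8.14 m ✓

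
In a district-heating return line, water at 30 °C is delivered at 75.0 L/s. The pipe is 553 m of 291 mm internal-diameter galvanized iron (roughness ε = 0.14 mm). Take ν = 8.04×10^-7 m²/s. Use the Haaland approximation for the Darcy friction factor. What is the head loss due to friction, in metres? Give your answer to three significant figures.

V = 4Q/(πD²) = 4·0.0750/(π·0.291²) = 1.128 m/s
Re = VD/ν = 1.128·0.291/8.04×10^-7 = 4.08×10^5 → turbulent
ε/D = 0.14/291 = 4.81×10^-4
Haaland: f = 0.01763
h_f = f(L/D)V²/(2g) = 0.01763·(553/0.291)·1.128²/(2·9.81) = 2.172 m

h_f ≈ 2.17 m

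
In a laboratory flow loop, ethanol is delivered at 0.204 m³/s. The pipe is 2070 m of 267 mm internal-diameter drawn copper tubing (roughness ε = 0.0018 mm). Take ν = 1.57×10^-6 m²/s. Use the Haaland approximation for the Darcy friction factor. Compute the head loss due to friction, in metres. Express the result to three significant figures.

V = 4Q/(πD²) = 4·0.204/(π·0.267²) = 3.643 m/s
Re = VD/ν = 3.643·0.267/1.57×10^-6 = 6.20×10^5 → turbulent
ε/D = 0.0018/267 = 6.74×10^-6
Haaland: f = 0.01266
h_f = f(L/D)V²/(2g) = 0.01266·(2070/0.267)·3.643²/(2·9.81) = 66.42 m

h_f ≈ 66.4 m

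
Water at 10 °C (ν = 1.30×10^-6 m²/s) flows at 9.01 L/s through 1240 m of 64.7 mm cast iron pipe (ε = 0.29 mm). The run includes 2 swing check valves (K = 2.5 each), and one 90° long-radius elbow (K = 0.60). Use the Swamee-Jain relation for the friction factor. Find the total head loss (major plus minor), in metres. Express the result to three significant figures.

V = 4Q/(πD²) = 2.740 m/s; V²/2g = 0.3828 m
Re = 1.36×10^5, ε/D = 0.00448 → f = 0.03035 (Swamee-Jain)
Major: h_f = f(L/D)·V²/2g = 0.03035·19165·0.3828 = 222.6 m
Minor: ΣK = 5.60; h_m = ΣK·V²/2g = 2.144 m
Total H_L = 222.6 + 2.144 = 224.8 m

H_L ≈ 225 m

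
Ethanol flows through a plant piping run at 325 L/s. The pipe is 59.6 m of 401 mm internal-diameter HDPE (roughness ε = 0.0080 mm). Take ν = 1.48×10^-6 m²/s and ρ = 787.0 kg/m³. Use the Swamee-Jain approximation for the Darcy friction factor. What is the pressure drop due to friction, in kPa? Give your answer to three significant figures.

Δp ≈ 4.93 kPa

V = 4Q/(πD²) = 4·0.325/(π·0.401²) = 2.573 m/s
Re = VD/ν = 2.573·0.401/1.48×10^-6 = 6.97×10^5 → turbulent
ε/D = 0.0080/401 = 2.00×10^-5
Swamee-Jain: f = 0.01273
h_f = f(L/D)V²/(2g) = 0.01273·(59.6/0.401)·2.573²/(2·9.81) = 0.6386 m
Δp = ρg·h_f = 787.0·9.81·0.6386 = 4.930 kPa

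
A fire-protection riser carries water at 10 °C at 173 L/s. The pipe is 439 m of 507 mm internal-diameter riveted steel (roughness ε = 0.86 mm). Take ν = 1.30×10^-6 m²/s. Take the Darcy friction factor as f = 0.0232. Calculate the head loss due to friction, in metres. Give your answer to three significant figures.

V = 4Q/(πD²) = 4·0.173/(π·0.507²) = 0.8569 m/s
h_f = f(L/D)V²/(2g) = 0.02320·(439/0.507)·0.8569²/(2·9.81) = 0.7518 m

h_f ≈ 0.752 m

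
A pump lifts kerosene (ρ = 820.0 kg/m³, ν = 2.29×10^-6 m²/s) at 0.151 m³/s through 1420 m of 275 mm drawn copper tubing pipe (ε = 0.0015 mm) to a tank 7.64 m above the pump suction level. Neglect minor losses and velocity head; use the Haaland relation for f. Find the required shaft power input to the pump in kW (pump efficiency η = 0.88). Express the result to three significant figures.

V = 4Q/(πD²) = 2.542 m/s; Re = 3.05×10^5; ε/D = 5.45×10^-6; f = 0.01434
h_f = f(L/D)V²/2g = 24.39 m
Total head H = z + h_f = 7.64 + 24.39 = 32.03 m
P_hyd = ρgQH = 820.0·9.81·0.151·32.03 = 38.91 kW
P_shaft = P_hyd/η = 38.91/0.88 = 44.21 kW

P_shaft ≈ 44.2 kW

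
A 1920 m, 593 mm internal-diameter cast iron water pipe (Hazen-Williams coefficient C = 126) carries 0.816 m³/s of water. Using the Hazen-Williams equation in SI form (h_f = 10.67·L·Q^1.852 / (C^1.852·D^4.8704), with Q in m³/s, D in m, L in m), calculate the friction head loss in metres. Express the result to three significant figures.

h_f ≈ 23.1 m

h_f = 10.67·1920·0.816^1.852 / (126^1.852·0.593^4.8704) = 23.09 m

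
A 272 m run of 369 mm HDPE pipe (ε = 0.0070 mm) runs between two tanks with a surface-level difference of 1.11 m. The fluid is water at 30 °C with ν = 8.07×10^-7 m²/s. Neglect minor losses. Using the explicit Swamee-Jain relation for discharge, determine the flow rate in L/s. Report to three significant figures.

Q ≈ 163 L/s

Swamee-Jain (Type II): Q = -0.965·√(gD⁵h_f/L)·ln[ε/(3.7D) + √(3.17ν²L/(gD³h_f))]
√(gD⁵h_f/L) = √(9.81·0.369⁵·1.11/272) = 0.01655
ε/(3.7D) = 5.13×10^-6; √(3.17ν²L/(gD³h_f)) = 3.20×10^-5
Q = -0.965·0.01655·ln(3.716×10^-5) = 0.1629 m³/s
Check: V = 1.52 m/s, Re = 6.97×10^5, f = 0.01271, h_f = 1.11 m ≈ 1.11 m ✓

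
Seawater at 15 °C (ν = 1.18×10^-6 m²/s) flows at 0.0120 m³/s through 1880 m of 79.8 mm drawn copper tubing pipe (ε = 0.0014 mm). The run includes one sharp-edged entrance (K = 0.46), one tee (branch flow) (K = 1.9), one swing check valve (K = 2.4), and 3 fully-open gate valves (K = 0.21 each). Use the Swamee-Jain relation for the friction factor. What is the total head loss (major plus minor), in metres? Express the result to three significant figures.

H_L ≈ 114 m

V = 4Q/(πD²) = 2.399 m/s; V²/2g = 0.2934 m
Re = 1.62×10^5, ε/D = 1.75×10^-5 → f = 0.01633 (Swamee-Jain)
Major: h_f = f(L/D)·V²/2g = 0.01633·23559·0.2934 = 112.9 m
Minor: ΣK = 5.39; h_m = ΣK·V²/2g = 1.581 m
Total H_L = 112.9 + 1.581 = 114.4 m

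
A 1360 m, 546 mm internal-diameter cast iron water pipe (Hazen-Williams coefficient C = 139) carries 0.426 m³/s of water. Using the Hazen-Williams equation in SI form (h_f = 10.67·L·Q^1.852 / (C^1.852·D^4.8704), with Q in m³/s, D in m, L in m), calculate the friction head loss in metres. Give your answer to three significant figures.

h_f ≈ 6.12 m

h_f = 10.67·1360·0.426^1.852 / (139^1.852·0.546^4.8704) = 6.116 m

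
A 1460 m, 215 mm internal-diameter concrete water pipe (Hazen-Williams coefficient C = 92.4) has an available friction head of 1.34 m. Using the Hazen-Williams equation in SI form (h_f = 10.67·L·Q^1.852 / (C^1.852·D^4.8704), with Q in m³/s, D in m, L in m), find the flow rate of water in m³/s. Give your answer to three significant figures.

Rearranging: Q = [h_f·C^1.852·D^4.8704 / (10.67·L)]^(1/1.852)
Q = [1.34·92.4^1.852·0.215^4.8704 / (10.67·1460)]^0.540 = 0.01035 m³/s

Q ≈ 0.0104 m³/s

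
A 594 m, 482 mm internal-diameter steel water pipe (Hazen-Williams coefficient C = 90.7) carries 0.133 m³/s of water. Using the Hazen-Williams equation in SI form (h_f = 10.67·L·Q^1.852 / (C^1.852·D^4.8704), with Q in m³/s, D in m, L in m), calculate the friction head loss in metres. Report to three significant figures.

h_f = 10.67·594·0.133^1.852 / (90.7^1.852·0.482^4.8704) = 1.252 m

h_f ≈ 1.25 m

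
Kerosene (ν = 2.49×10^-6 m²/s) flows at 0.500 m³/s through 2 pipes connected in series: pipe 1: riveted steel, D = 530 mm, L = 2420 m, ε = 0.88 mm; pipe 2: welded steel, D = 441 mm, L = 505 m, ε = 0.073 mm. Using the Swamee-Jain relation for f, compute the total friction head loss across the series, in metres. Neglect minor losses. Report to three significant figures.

H ≈ 36.7 m

Pipe 1: V = 2.266 m/s, Re = 4.82×10^5, ε/D = 0.00166, f = 0.02286, h_1 = f(L/D)V²/2g = 27.32 m
Pipe 2: V = 3.273 m/s, Re = 5.80×10^5, ε/D = 1.66×10^-4, f = 0.01498, h_2 = f(L/D)V²/2g = 9.366 m
Series → Q common, losses add: H = Σh = 36.69 m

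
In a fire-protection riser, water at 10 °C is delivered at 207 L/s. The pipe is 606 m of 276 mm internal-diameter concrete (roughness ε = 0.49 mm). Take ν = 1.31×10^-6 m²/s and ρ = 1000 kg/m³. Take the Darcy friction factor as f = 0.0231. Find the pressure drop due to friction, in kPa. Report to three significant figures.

Δp ≈ 304 kPa

V = 4Q/(πD²) = 4·0.207/(π·0.276²) = 3.460 m/s
h_f = f(L/D)V²/(2g) = 0.02310·(606/0.276)·3.460²/(2·9.81) = 30.95 m
Δp = ρg·h_f = 1000·9.81·30.95 = 303.6 kPa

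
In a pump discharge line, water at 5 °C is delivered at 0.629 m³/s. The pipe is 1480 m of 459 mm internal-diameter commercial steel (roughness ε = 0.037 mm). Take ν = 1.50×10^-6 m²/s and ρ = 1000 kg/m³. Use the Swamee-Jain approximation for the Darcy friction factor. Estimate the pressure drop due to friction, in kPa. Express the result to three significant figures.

Δp ≈ 304 kPa

V = 4Q/(πD²) = 4·0.629/(π·0.459²) = 3.801 m/s
Re = VD/ν = 3.801·0.459/1.50×10^-6 = 1.16×10^6 → turbulent
ε/D = 0.037/459 = 8.06×10^-5
Swamee-Jain: f = 0.01303
h_f = f(L/D)V²/(2g) = 0.01303·(1480/0.459)·3.801²/(2·9.81) = 30.95 m
Δp = ρg·h_f = 1000·9.81·30.95 = 303.6 kPa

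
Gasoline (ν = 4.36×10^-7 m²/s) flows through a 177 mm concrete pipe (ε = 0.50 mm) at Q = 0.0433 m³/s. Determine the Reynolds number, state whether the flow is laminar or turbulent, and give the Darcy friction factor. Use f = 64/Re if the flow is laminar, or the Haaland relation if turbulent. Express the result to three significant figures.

Re ≈ 7.14×10^5; turbulent; f ≈ 0.0260

V = 4Q/(πD²) = 1.760 m/s
Re = VD/ν = 1.760·0.177/4.36×10^-7 = 7.14×10^5
Re > 4000 → turbulent; ε/D = 0.00282
Haaland: f = 0.02596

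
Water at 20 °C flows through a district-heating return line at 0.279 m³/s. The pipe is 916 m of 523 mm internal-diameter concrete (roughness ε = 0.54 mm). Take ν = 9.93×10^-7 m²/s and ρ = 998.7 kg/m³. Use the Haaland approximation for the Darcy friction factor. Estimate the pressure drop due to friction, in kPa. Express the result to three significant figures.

Δp ≈ 29.8 kPa

V = 4Q/(πD²) = 4·0.279/(π·0.523²) = 1.299 m/s
Re = VD/ν = 1.299·0.523/9.93×10^-7 = 6.84×10^5 → turbulent
ε/D = 0.54/523 = 0.00103
Haaland: f = 0.02021
h_f = f(L/D)V²/(2g) = 0.02021·(916/0.523)·1.299²/(2·9.81) = 3.042 m
Δp = ρg·h_f = 998.7·9.81·3.042 = 29.81 kPa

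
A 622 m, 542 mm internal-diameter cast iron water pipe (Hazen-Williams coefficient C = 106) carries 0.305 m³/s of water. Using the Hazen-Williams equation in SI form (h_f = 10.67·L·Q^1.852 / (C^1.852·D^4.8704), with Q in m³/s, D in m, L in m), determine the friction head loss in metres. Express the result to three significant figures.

h_f ≈ 2.58 m

h_f = 10.67·622·0.305^1.852 / (106^1.852·0.542^4.8704) = 2.580 m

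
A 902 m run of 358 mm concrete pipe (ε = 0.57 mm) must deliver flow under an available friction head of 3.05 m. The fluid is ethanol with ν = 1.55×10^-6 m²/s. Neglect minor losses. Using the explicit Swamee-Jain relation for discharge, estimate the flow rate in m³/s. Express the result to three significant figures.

Swamee-Jain (Type II): Q = -0.965·√(gD⁵h_f/L)·ln[ε/(3.7D) + √(3.17ν²L/(gD³h_f))]
√(gD⁵h_f/L) = √(9.81·0.358⁵·3.05/902) = 0.01397
ε/(3.7D) = 4.30×10^-4; √(3.17ν²L/(gD³h_f)) = 7.07×10^-5
Q = -0.965·0.01397·ln(5.011×10^-4) = 0.1024 m³/s
Check: V = 1.02 m/s, Re = 2.35×10^5, f = 0.02312, h_f = 3.07 m ≈ 3.05 m ✓

Q ≈ 0.102 m³/s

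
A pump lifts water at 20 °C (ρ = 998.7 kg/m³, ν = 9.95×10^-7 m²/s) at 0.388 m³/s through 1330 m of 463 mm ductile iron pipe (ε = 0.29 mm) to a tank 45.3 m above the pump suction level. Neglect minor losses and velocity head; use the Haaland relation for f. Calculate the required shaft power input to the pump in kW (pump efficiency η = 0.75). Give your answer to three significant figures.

V = 4Q/(πD²) = 2.305 m/s; Re = 1.07×10^6; ε/D = 6.26×10^-4; f = 0.01796
h_f = f(L/D)V²/2g = 13.97 m
Total head H = z + h_f = 45.3 + 13.97 = 59.27 m
P_hyd = ρgQH = 998.7·9.81·0.388·59.27 = 225.3 kW
P_shaft = P_hyd/η = 225.3/0.75 = 300.4 kW

P_shaft ≈ 300 kW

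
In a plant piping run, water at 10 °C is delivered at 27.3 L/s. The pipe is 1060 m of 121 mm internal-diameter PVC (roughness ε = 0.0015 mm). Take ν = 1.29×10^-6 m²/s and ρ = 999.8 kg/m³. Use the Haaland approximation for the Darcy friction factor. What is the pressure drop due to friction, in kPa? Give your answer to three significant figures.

Δp ≈ 377 kPa

V = 4Q/(πD²) = 4·0.0273/(π·0.121²) = 2.374 m/s
Re = VD/ν = 2.374·0.121/1.29×10^-6 = 2.23×10^5 → turbulent
ε/D = 0.0015/121 = 1.24×10^-5
Haaland: f = 0.01526
h_f = f(L/D)V²/(2g) = 0.01526·(1060/0.121)·2.374²/(2·9.81) = 38.40 m
Δp = ρg·h_f = 999.8·9.81·38.40 = 376.7 kPa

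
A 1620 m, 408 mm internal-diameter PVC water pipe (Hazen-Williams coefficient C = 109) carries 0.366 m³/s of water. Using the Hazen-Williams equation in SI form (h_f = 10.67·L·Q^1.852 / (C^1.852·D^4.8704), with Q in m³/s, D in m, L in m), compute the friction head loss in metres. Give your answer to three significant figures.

h_f ≈ 35.7 m

h_f = 10.67·1620·0.366^1.852 / (109^1.852·0.408^4.8704) = 35.66 m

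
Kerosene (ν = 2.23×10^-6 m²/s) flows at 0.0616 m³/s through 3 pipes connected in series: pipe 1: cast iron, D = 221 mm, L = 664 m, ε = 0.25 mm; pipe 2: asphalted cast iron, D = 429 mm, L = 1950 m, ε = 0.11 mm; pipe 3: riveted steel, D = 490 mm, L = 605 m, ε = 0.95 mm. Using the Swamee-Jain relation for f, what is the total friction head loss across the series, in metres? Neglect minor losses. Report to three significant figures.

Pipe 1: V = 1.606 m/s, Re = 1.59×10^5, ε/D = 0.00113, f = 0.02199, h_1 = f(L/D)V²/2g = 8.686 m
Pipe 2: V = 0.4262 m/s, Re = 8.20×10^4, ε/D = 2.56×10^-4, f = 0.01991, h_2 = f(L/D)V²/2g = 0.8379 m
Pipe 3: V = 0.3267 m/s, Re = 7.18×10^4, ε/D = 0.00194, f = 0.02578, h_3 = f(L/D)V²/2g = 0.1731 m
Series → Q common, losses add: H = Σh = 9.697 m

H ≈ 9.70 m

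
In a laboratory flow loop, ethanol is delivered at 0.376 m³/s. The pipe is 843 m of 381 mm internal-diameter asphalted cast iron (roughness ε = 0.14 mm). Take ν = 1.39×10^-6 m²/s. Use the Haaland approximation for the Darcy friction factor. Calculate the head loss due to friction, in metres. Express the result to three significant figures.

V = 4Q/(πD²) = 4·0.376/(π·0.381²) = 3.298 m/s
Re = VD/ν = 3.298·0.381/1.39×10^-6 = 9.04×10^5 → turbulent
ε/D = 0.14/381 = 3.67×10^-4
Haaland: f = 0.01624
h_f = f(L/D)V²/(2g) = 0.01624·(843/0.381)·3.298²/(2·9.81) = 19.92 m

h_f ≈ 19.9 m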